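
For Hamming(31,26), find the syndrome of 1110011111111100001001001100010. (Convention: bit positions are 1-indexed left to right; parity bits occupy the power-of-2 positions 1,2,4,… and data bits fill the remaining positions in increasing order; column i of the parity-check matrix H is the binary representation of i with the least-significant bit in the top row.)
Syndrome s = H · r^T (mod 2), r = 1110011111111100001001001100010:
  s[0] = (1010101010101010101010101010101)·(1110011111111100001001001100010) mod 2 = 1+0+1+0+0+0+1+0+1+0+1+0+1+0+0+0+0+0+1+0+0+0+0+0+1+0+0+0+0+0+0 mod 2 = 0
  s[1] = (0110011001100110011001100110011)·(1110011111111100001001001100010) mod 2 = 0+1+1+0+0+1+1+0+0+1+1+0+0+1+0+0+0+0+1+0+0+1+0+0+0+1+0+0+0+1+0 mod 2 = 1
  s[2] = (0001111000011110000111100001111)·(1110011111111100001001001100010) mod 2 = 0+0+0+0+0+1+1+0+0+0+0+1+1+1+0+0+0+0+0+0+0+1+0+0+0+0+0+0+0+1+0 mod 2 = 1
  s[3] = (0000000111111110000000011111111)·(1110011111111100001001001100010) mod 2 = 0+0+0+0+0+0+0+1+1+1+1+1+1+1+0+0+0+0+0+0+0+0+0+0+1+1+0+0+0+1+0 mod 2 = 0
  s[4] = (0000000000000001111111111111111)·(1110011111111100001001001100010) mod 2 = 0+0+0+0+0+0+0+0+0+0+0+0+0+0+0+0+0+0+1+0+0+1+0+0+1+1+0+0+0+1+0 mod 2 = 1
Syndrome = 01101
Non-zero syndrome: error at position 22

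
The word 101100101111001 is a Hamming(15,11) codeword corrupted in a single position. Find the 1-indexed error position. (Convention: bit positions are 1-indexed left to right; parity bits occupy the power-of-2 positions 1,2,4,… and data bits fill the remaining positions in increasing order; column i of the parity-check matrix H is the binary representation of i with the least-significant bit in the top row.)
Syndrome s = H · r^T (mod 2), r = 101100101111001:
  s[0] = (101010101010101)·(101100101111001) mod 2 = 1+0+1+0+0+0+1+0+1+0+1+0+0+0+1 mod 2 = 0
  s[1] = (011001100110011)·(101100101111001) mod 2 = 0+0+1+0+0+0+1+0+0+1+1+0+0+0+1 mod 2 = 1
  s[2] = (000111100001111)·(101100101111001) mod 2 = 0+0+0+1+0+0+1+0+0+0+0+1+0+0+1 mod 2 = 0
  s[3] = (000000011111111)·(101100101111001) mod 2 = 0+0+0+0+0+0+0+0+1+1+1+1+0+0+1 mod 2 = 1
Syndrome = 0101
Column i of H is the binary representation of i, so the syndrome is the binary index of the flipped bit.
Read s = 0101 with s[0] as LSB: 0·2^0 + 1·2^1 + 0·2^2 + 1·2^3 = 10.
Error is at bit position 10.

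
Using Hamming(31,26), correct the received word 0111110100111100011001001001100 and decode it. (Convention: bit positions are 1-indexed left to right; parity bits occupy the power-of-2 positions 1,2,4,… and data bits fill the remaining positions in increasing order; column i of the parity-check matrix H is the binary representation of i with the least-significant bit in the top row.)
Syndrome s = H · r^T (mod 2), r = 0111110100111100011001001001100:
  s[0] = (1010101010101010101010101010101)·(0111110100111100011001001001100) mod 2 = 0+0+1+0+1+0+0+0+0+0+1+0+1+0+0+0+0+0+1+0+0+0+0+0+1+0+0+0+1+0+0 mod 2 = 1
  s[1] = (0110011001100110011001100110011)·(0111110100111100011001001001100) mod 2 = 0+1+1+0+0+1+0+0+0+0+1+0+0+1+0+0+0+1+1+0+0+1+0+0+0+0+0+0+0+0+0 mod 2 = 0
  s[2] = (0001111000011110000111100001111)·(0111110100111100011001001001100) mod 2 = 0+0+0+1+1+1+0+0+0+0+0+1+1+1+0+0+0+0+0+0+0+1+0+0+0+0+0+1+1+0+0 mod 2 = 1
  s[3] = (0000000111111110000000011111111)·(0111110100111100011001001001100) mod 2 = 0+0+0+0+0+0+0+1+0+0+1+1+1+1+0+0+0+0+0+0+0+0+0+0+1+0+0+1+1+0+0 mod 2 = 0
  s[4] = (0000000000000001111111111111111)·(0111110100111100011001001001100) mod 2 = 0+0+0+0+0+0+0+0+0+0+0+0+0+0+0+0+0+1+1+0+0+1+0+0+1+0+0+1+1+0+0 mod 2 = 0
Syndrome = 10100
Column 5 of H equals this syndrome → error at bit 5 (1-indexed).
Flip bit 5: 0111110100111100011001001001100 → 0111010100111100011001001001100
Extract data bits at positions {3,5,6,7,9,10,11,12,13,14,15,17,18,19,20,21,22,23,24,25,26,27,28,29,30,31}: 10100011110011001001001100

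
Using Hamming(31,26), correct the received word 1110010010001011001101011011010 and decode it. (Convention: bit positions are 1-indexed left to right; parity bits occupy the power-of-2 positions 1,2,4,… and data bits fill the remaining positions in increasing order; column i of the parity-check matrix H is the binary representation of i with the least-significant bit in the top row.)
Syndrome s = H · r^T (mod 2), r = 1110010010001011001101011011010:
  s[0] = (1010101010101010101010101010101)·(1110010010001011001101011011010) mod 2 = 1+0+1+0+0+0+0+0+1+0+0+0+1+0+1+0+0+0+1+0+0+0+0+0+1+0+1+0+0+0+0 mod 2 = 0
  s[1] = (0110011001100110011001100110011)·(1110010010001011001101011011010) mod 2 = 0+1+1+0+0+1+0+0+0+0+0+0+0+0+1+0+0+0+1+0+0+1+0+0+0+0+1+0+0+1+0 mod 2 = 0
  s[2] = (0001111000011110000111100001111)·(1110010010001011001101011011010) mod 2 = 0+0+0+0+0+1+0+0+0+0+0+0+1+0+1+0+0+0+0+1+0+1+0+0+0+0+0+1+0+1+0 mod 2 = 1
  s[3] = (0000000111111110000000011111111)·(1110010010001011001101011011010) mod 2 = 0+0+0+0+0+0+0+0+1+0+0+0+1+0+1+0+0+0+0+0+0+0+0+1+1+0+1+1+0+1+0 mod 2 = 0
  s[4] = (0000000000000001111111111111111)·(1110010010001011001101011011010) mod 2 = 0+0+0+0+0+0+0+0+0+0+0+0+0+0+0+1+0+0+1+1+0+1+0+1+1+0+1+1+0+1+0 mod 2 = 1
Syndrome = 00101
Column 20 of H equals this syndrome → error at bit 20 (1-indexed).
Flip bit 20: 1110010010001011001101011011010 → 1110010010001011001001011011010
Extract data bits at positions {3,5,6,7,9,10,11,12,13,14,15,17,18,19,20,21,22,23,24,25,26,27,28,29,30,31}: 10101000101001001011011010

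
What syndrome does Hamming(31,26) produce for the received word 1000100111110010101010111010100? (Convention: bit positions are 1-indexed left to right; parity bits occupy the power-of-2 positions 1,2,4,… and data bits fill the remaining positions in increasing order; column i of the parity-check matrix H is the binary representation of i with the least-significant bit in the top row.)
Syndrome s = H · r^T (mod 2), r = 1000100111110010101010111010100:
  s[0] = (1010101010101010101010101010101)·(1000100111110010101010111010100) mod 2 = 1+0+0+0+1+0+0+0+1+0+1+0+0+0+1+0+1+0+1+0+1+0+1+0+1+0+1+0+1+0+0 mod 2 = 0
  s[1] = (0110011001100110011001100110011)·(1000100111110010101010111010100) mod 2 = 0+0+0+0+0+0+0+0+0+1+1+0+0+0+1+0+0+0+1+0+0+0+1+0+0+0+1+0+0+0+0 mod 2 = 0
  s[2] = (0001111000011110000111100001111)·(1000100111110010101010111010100) mod 2 = 0+0+0+0+1+0+0+0+0+0+0+1+0+0+1+0+0+0+0+0+1+0+1+0+0+0+0+0+1+0+0 mod 2 = 0
  s[3] = (0000000111111110000000011111111)·(1000100111110010101010111010100) mod 2 = 0+0+0+0+0+0+0+1+1+1+1+1+0+0+1+0+0+0+0+0+0+0+0+1+1+0+1+0+1+0+0 mod 2 = 0
  s[4] = (0000000000000001111111111111111)·(1000100111110010101010111010100) mod 2 = 0+0+0+0+0+0+0+0+0+0+0+0+0+0+0+0+1+0+1+0+1+0+1+1+1+0+1+0+1+0+0 mod 2 = 0
Syndrome = 00000
s = 0: no error detected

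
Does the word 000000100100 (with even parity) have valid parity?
Sum of all bits: 0+0+0+0+0+0+1+0+0+1+0+0 = 2; 2 mod 2 = 0. Result is 0 → valid parity.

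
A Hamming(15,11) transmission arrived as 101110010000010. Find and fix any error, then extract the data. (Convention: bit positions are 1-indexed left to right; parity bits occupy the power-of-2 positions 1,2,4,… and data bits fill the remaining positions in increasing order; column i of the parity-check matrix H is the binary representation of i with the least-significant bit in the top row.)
Syndrome s = H · r^T (mod 2), r = 101110010000010:
  s[0] = (101010101010101)·(101110010000010) mod 2 = 1+0+1+0+1+0+0+0+0+0+0+0+0+0+0 mod 2 = 1
  s[1] = (011001100110011)·(101110010000010) mod 2 = 0+0+1+0+0+0+0+0+0+0+0+0+0+1+0 mod 2 = 0
  s[2] = (000111100001111)·(101110010000010) mod 2 = 0+0+0+1+1+0+0+0+0+0+0+0+0+1+0 mod 2 = 1
  s[3] = (000000011111111)·(101110010000010) mod 2 = 0+0+0+0+0+0+0+1+0+0+0+0+0+1+0 mod 2 = 0
Syndrome = 1010
Column 5 of H equals this syndrome → error at bit 5 (1-indexed).
Flip bit 5: 101110010000010 → 101100010000010
Extract data bits at positions {3,5,6,7,9,10,11,12,13,14,15}: 10000000010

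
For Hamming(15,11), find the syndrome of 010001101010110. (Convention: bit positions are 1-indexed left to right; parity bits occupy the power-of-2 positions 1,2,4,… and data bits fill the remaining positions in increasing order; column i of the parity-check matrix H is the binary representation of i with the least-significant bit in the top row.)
Syndrome s = H · r^T (mod 2), r = 010001101010110:
  s[0] = (101010101010101)·(010001101010110) mod 2 = 0+0+0+0+0+0+1+0+1+0+1+0+1+0+0 mod 2 = 0
  s[1] = (011001100110011)·(010001101010110) mod 2 = 0+1+0+0+0+1+1+0+0+0+1+0+0+1+0 mod 2 = 1
  s[2] = (000111100001111)·(010001101010110) mod 2 = 0+0+0+0+0+1+1+0+0+0+0+0+1+1+0 mod 2 = 0
  s[3] = (000000011111111)·(010001101010110) mod 2 = 0+0+0+0+0+0+0+0+1+0+1+0+1+1+0 mod 2 = 0
Syndrome = 0100
Non-zero syndrome: error at position 2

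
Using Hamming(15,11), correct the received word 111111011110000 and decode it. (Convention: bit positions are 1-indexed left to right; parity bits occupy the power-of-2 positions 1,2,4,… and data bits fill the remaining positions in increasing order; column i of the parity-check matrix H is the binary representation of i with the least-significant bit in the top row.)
Syndrome s = H · r^T (mod 2), r = 111111011110000:
  s[0] = (101010101010101)·(111111011110000) mod 2 = 1+0+1+0+1+0+0+0+1+0+1+0+0+0+0 mod 2 = 1
  s[1] = (011001100110011)·(111111011110000) mod 2 = 0+1+1+0+0+1+0+0+0+1+1+0+0+0+0 mod 2 = 1
  s[2] = (000111100001111)·(111111011110000) mod 2 = 0+0+0+1+1+1+0+0+0+0+0+0+0+0+0 mod 2 = 1
  s[3] = (000000011111111)·(111111011110000) mod 2 = 0+0+0+0+0+0+0+1+1+1+1+0+0+0+0 mod 2 = 0
Syndrome = 1110
Column 7 of H equals this syndrome → error at bit 7 (1-indexed).
Flip bit 7: 111111011110000 → 111111111110000
Extract data bits at positions {3,5,6,7,9,10,11,12,13,14,15}: 11111110000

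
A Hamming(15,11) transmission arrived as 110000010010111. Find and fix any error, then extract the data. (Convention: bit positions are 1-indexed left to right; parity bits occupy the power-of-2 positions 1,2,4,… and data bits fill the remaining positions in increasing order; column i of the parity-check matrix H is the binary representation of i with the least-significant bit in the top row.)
Syndrome s = H · r^T (mod 2), r = 110000010010111:
  s[0] = (101010101010101)·(110000010010111) mod 2 = 1+0+0+0+0+0+0+0+0+0+1+0+1+0+1 mod 2 = 0
  s[1] = (011001100110011)·(110000010010111) mod 2 = 0+1+0+0+0+0+0+0+0+0+1+0+0+1+1 mod 2 = 0
  s[2] = (000111100001111)·(110000010010111) mod 2 = 0+0+0+0+0+0+0+0+0+0+0+0+1+1+1 mod 2 = 1
  s[3] = (000000011111111)·(110000010010111) mod 2 = 0+0+0+0+0+0+0+1+0+0+1+0+1+1+1 mod 2 = 1
Syndrome = 0011
Column 12 of H equals this syndrome → error at bit 12 (1-indexed).
Flip bit 12: 110000010010111 → 110000010011111
Extract data bits at positions {3,5,6,7,9,10,11,12,13,14,15}: 00000011111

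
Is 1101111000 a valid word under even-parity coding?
Sum of all bits: 1+1+0+1+1+1+1+0+0+0 = 6; 6 mod 2 = 0. Result is 0 → valid parity.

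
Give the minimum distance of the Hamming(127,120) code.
d_min = 3 (every single-error-correcting Hamming code has d_min = 3).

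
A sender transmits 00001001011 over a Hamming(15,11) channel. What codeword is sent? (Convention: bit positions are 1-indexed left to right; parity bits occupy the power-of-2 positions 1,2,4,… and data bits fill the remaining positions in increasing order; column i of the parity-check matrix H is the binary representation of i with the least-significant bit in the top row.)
Codeword c = d · G (mod 2), d = 00001001011:
  c[0] = d·G[:,0] = (00001001011)·(11011010101) mod 2 = 0+0+0+0+1+0+0+0+0+0+1 mod 2 = 0
  c[1] = d·G[:,1] = (00001001011)·(10110110011) mod 2 = 0+0+0+0+0+0+0+0+0+1+1 mod 2 = 0
  c[2] = d·G[:,2] = (00001001011)·(10000000000) mod 2 = 0+0+0+0+0+0+0+0+0+0+0 mod 2 = 0
  c[3] = d·G[:,3] = (00001001011)·(01110001111) mod 2 = 0+0+0+0+0+0+0+1+0+1+1 mod 2 = 1
  c[4] = d·G[:,4] = (00001001011)·(01000000000) mod 2 = 0+0+0+0+0+0+0+0+0+0+0 mod 2 = 0
  c[5] = d·G[:,5] = (00001001011)·(00100000000) mod 2 = 0+0+0+0+0+0+0+0+0+0+0 mod 2 = 0
  c[6] = d·G[:,6] = (00001001011)·(00010000000) mod 2 = 0+0+0+0+0+0+0+0+0+0+0 mod 2 = 0
  c[7] = d·G[:,7] = (00001001011)·(00001111111) mod 2 = 0+0+0+0+1+0+0+1+0+1+1 mod 2 = 0
  c[8] = d·G[:,8] = (00001001011)·(00001000000) mod 2 = 0+0+0+0+1+0+0+0+0+0+0 mod 2 = 1
  c[9] = d·G[:,9] = (00001001011)·(00000100000) mod 2 = 0+0+0+0+0+0+0+0+0+0+0 mod 2 = 0
  c[10] = d·G[:,10] = (00001001011)·(00000010000) mod 2 = 0+0+0+0+0+0+0+0+0+0+0 mod 2 = 0
  c[11] = d·G[:,11] = (00001001011)·(00000001000) mod 2 = 0+0+0+0+0+0+0+1+0+0+0 mod 2 = 1
  c[12] = d·G[:,12] = (00001001011)·(00000000100) mod 2 = 0+0+0+0+0+0+0+0+0+0+0 mod 2 = 0
  c[13] = d·G[:,13] = (00001001011)·(00000000010) mod 2 = 0+0+0+0+0+0+0+0+0+1+0 mod 2 = 1
  c[14] = d·G[:,14] = (00001001011)·(00000000001) mod 2 = 0+0+0+0+0+0+0+0+0+0+1 mod 2 = 1
Codeword = 000100001001011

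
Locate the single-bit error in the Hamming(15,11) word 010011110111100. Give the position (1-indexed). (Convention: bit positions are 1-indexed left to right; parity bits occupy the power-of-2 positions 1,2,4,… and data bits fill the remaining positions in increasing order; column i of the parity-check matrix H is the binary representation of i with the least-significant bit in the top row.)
Syndrome s = H · r^T (mod 2), r = 010011110111100:
  s[0] = (101010101010101)·(010011110111100) mod 2 = 0+0+0+0+1+0+1+0+0+0+1+0+1+0+0 mod 2 = 0
  s[1] = (011001100110011)·(010011110111100) mod 2 = 0+1+0+0+0+1+1+0+0+1+1+0+0+0+0 mod 2 = 1
  s[2] = (000111100001111)·(010011110111100) mod 2 = 0+0+0+0+1+1+1+0+0+0+0+1+1+0+0 mod 2 = 1
  s[3] = (000000011111111)·(010011110111100) mod 2 = 0+0+0+0+0+0+0+1+0+1+1+1+1+0+0 mod 2 = 1
Syndrome = 0111
Column i of H is the binary representation of i, so the syndrome is the binary index of the flipped bit.
Read s = 0111 with s[0] as LSB: 0·2^0 + 1·2^1 + 1·2^2 + 1·2^3 = 14.
Error is at bit position 14.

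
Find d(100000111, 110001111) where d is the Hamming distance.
XOR = 010001000, count of 1s = 2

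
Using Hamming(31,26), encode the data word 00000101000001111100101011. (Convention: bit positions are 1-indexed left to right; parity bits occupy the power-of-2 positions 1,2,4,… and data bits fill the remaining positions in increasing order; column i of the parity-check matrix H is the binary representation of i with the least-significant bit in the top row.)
Codeword c = d · G (mod 2), d = 00000101000001111100101011:
  c[0] = d·G[:,0] = (00000101000001111100101011)·(11011010101101010101010101) mod 2 = 0+0+0+0+0+0+0+0+0+0+0+0+0+1+0+1+0+1+0+0+0+0+0+0+0+1 mod 2 = 0
  c[1] = d·G[:,1] = (00000101000001111100101011)·(10110110011011001100110011) mod 2 = 0+0+0+0+0+1+0+0+0+0+0+0+0+1+0+0+1+1+0+0+1+0+0+0+1+1 mod 2 = 1
  c[2] = d·G[:,2] = (00000101000001111100101011)·(10000000000000000000000000) mod 2 = 0+0+0+0+0+0+0+0+0+0+0+0+0+0+0+0+0+0+0+0+0+0+0+0+0+0 mod 2 = 0
  c[3] = d·G[:,3] = (00000101000001111100101011)·(01110001111000111100001111) mod 2 = 0+0+0+0+0+0+0+1+0+0+0+0+0+0+1+1+1+1+0+0+0+0+1+0+1+1 mod 2 = 0
  c[4] = d·G[:,4] = (00000101000001111100101011)·(01000000000000000000000000) mod 2 = 0+0+0+0+0+0+0+0+0+0+0+0+0+0+0+0+0+0+0+0+0+0+0+0+0+0 mod 2 = 0
  c[5] = d·G[:,5] = (00000101000001111100101011)·(00100000000000000000000000) mod 2 = 0+0+0+0+0+0+0+0+0+0+0+0+0+0+0+0+0+0+0+0+0+0+0+0+0+0 mod 2 = 0
  c[6] = d·G[:,6] = (00000101000001111100101011)·(00010000000000000000000000) mod 2 = 0+0+0+0+0+0+0+0+0+0+0+0+0+0+0+0+0+0+0+0+0+0+0+0+0+0 mod 2 = 0
  c[7] = d·G[:,7] = (00000101000001111100101011)·(00001111111000000011111111) mod 2 = 0+0+0+0+0+1+0+1+0+0+0+0+0+0+0+0+0+0+0+0+1+0+1+0+1+1 mod 2 = 0
  c[8] = d·G[:,8] = (00000101000001111100101011)·(00001000000000000000000000) mod 2 = 0+0+0+0+0+0+0+0+0+0+0+0+0+0+0+0+0+0+0+0+0+0+0+0+0+0 mod 2 = 0
  c[9] = d·G[:,9] = (00000101000001111100101011)·(00000100000000000000000000) mod 2 = 0+0+0+0+0+1+0+0+0+0+0+0+0+0+0+0+0+0+0+0+0+0+0+0+0+0 mod 2 = 1
  c[10] = d·G[:,10] = (00000101000001111100101011)·(00000010000000000000000000) mod 2 = 0+0+0+0+0+0+0+0+0+0+0+0+0+0+0+0+0+0+0+0+0+0+0+0+0+0 mod 2 = 0
  c[11] = d·G[:,11] = (00000101000001111100101011)·(00000001000000000000000000) mod 2 = 0+0+0+0+0+0+0+1+0+0+0+0+0+0+0+0+0+0+0+0+0+0+0+0+0+0 mod 2 = 1
  c[12] = d·G[:,12] = (00000101000001111100101011)·(00000000100000000000000000) mod 2 = 0+0+0+0+0+0+0+0+0+0+0+0+0+0+0+0+0+0+0+0+0+0+0+0+0+0 mod 2 = 0
  c[13] = d·G[:,13] = (00000101000001111100101011)·(00000000010000000000000000) mod 2 = 0+0+0+0+0+0+0+0+0+0+0+0+0+0+0+0+0+0+0+0+0+0+0+0+0+0 mod 2 = 0
  c[14] = d·G[:,14] = (00000101000001111100101011)·(00000000001000000000000000) mod 2 = 0+0+0+0+0+0+0+0+0+0+0+0+0+0+0+0+0+0+0+0+0+0+0+0+0+0 mod 2 = 0
  c[15] = d·G[:,15] = (00000101000001111100101011)·(00000000000111111111111111) mod 2 = 0+0+0+0+0+0+0+0+0+0+0+0+0+1+1+1+1+1+0+0+1+0+1+0+1+1 mod 2 = 1
  c[16] = d·G[:,16] = (00000101000001111100101011)·(00000000000100000000000000) mod 2 = 0+0+0+0+0+0+0+0+0+0+0+0+0+0+0+0+0+0+0+0+0+0+0+0+0+0 mod 2 = 0
  c[17] = d·G[:,17] = (00000101000001111100101011)·(00000000000010000000000000) mod 2 = 0+0+0+0+0+0+0+0+0+0+0+0+0+0+0+0+0+0+0+0+0+0+0+0+0+0 mod 2 = 0
  c[18] = d·G[:,18] = (00000101000001111100101011)·(00000000000001000000000000) mod 2 = 0+0+0+0+0+0+0+0+0+0+0+0+0+1+0+0+0+0+0+0+0+0+0+0+0+0 mod 2 = 1
  c[19] = d·G[:,19] = (00000101000001111100101011)·(00000000000000100000000000) mod 2 = 0+0+0+0+0+0+0+0+0+0+0+0+0+0+1+0+0+0+0+0+0+0+0+0+0+0 mod 2 = 1
  c[20] = d·G[:,20] = (00000101000001111100101011)·(00000000000000010000000000) mod 2 = 0+0+0+0+0+0+0+0+0+0+0+0+0+0+0+1+0+0+0+0+0+0+0+0+0+0 mod 2 = 1
  c[21] = d·G[:,21] = (00000101000001111100101011)·(00000000000000001000000000) mod 2 = 0+0+0+0+0+0+0+0+0+0+0+0+0+0+0+0+1+0+0+0+0+0+0+0+0+0 mod 2 = 1
  c[22] = d·G[:,22] = (00000101000001111100101011)·(00000000000000000100000000) mod 2 = 0+0+0+0+0+0+0+0+0+0+0+0+0+0+0+0+0+1+0+0+0+0+0+0+0+0 mod 2 = 1
  c[23] = d·G[:,23] = (00000101000001111100101011)·(00000000000000000010000000) mod 2 = 0+0+0+0+0+0+0+0+0+0+0+0+0+0+0+0+0+0+0+0+0+0+0+0+0+0 mod 2 = 0
  c[24] = d·G[:,24] = (00000101000001111100101011)·(00000000000000000001000000) mod 2 = 0+0+0+0+0+0+0+0+0+0+0+0+0+0+0+0+0+0+0+0+0+0+0+0+0+0 mod 2 = 0
  c[25] = d·G[:,25] = (00000101000001111100101011)·(00000000000000000000100000) mod 2 = 0+0+0+0+0+0+0+0+0+0+0+0+0+0+0+0+0+0+0+0+1+0+0+0+0+0 mod 2 = 1
  c[26] = d·G[:,26] = (00000101000001111100101011)·(00000000000000000000010000) mod 2 = 0+0+0+0+0+0+0+0+0+0+0+0+0+0+0+0+0+0+0+0+0+0+0+0+0+0 mod 2 = 0
  c[27] = d·G[:,27] = (00000101000001111100101011)·(00000000000000000000001000) mod 2 = 0+0+0+0+0+0+0+0+0+0+0+0+0+0+0+0+0+0+0+0+0+0+1+0+0+0 mod 2 = 1
  c[28] = d·G[:,28] = (00000101000001111100101011)·(00000000000000000000000100) mod 2 = 0+0+0+0+0+0+0+0+0+0+0+0+0+0+0+0+0+0+0+0+0+0+0+0+0+0 mod 2 = 0
  c[29] = d·G[:,29] = (00000101000001111100101011)·(00000000000000000000000010) mod 2 = 0+0+0+0+0+0+0+0+0+0+0+0+0+0+0+0+0+0+0+0+0+0+0+0+1+0 mod 2 = 1
  c[30] = d·G[:,30] = (00000101000001111100101011)·(00000000000000000000000001) mod 2 = 0+0+0+0+0+0+0+0+0+0+0+0+0+0+0+0+0+0+0+0+0+0+0+0+0+1 mod 2 = 1
Codeword = 0100000001010001001111100101011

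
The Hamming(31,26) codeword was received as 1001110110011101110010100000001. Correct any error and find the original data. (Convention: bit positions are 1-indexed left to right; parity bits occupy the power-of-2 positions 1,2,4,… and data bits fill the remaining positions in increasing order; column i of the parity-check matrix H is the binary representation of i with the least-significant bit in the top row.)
Syndrome s = H · r^T (mod 2), r = 1001110110011101110010100000001:
  s[0] = (1010101010101010101010101010101)·(1001110110011101110010100000001) mod 2 = 1+0+0+0+1+0+0+0+1+0+0+0+1+0+0+0+1+0+0+0+1+0+1+0+0+0+0+0+0+0+1 mod 2 = 0
  s[1] = (0110011001100110011001100110011)·(1001110110011101110010100000001) mod 2 = 0+0+0+0+0+1+0+0+0+0+0+0+0+1+0+0+0+1+0+0+0+0+1+0+0+0+0+0+0+0+1 mod 2 = 1
  s[2] = (0001111000011110000111100001111)·(1001110110011101110010100000001) mod 2 = 0+0+0+1+1+1+0+0+0+0+0+1+1+1+0+0+0+0+0+0+1+0+1+0+0+0+0+0+0+0+1 mod 2 = 1
  s[3] = (0000000111111110000000011111111)·(1001110110011101110010100000001) mod 2 = 0+0+0+0+0+0+0+1+1+0+0+1+1+1+0+0+0+0+0+0+0+0+0+0+0+0+0+0+0+0+1 mod 2 = 0
  s[4] = (0000000000000001111111111111111)·(1001110110011101110010100000001) mod 2 = 0+0+0+0+0+0+0+0+0+0+0+0+0+0+0+1+1+1+0+0+1+0+1+0+0+0+0+0+0+0+1 mod 2 = 0
Syndrome = 01100
Column 6 of H equals this syndrome → error at bit 6 (1-indexed).
Flip bit 6: 1001110110011101110010100000001 → 1001100110011101110010100000001
Extract data bits at positions {3,5,6,7,9,10,11,12,13,14,15,17,18,19,20,21,22,23,24,25,26,27,28,29,30,31}: 01001001110110010100000001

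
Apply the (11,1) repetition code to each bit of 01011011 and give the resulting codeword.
Repeat each bit 11× and concatenate:
0→00000000000  1→11111111111  0→00000000000  1→11111111111  1→11111111111  0→00000000000  1→11111111111  1→11111111111
Codeword = 0000000000011111111111000000000001111111111111111111111000000000001111111111111111111111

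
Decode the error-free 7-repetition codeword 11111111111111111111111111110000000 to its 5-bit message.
Split into 7-bit blocks: 1111111 1111111 1111111 1111111 0000000
Data = 11110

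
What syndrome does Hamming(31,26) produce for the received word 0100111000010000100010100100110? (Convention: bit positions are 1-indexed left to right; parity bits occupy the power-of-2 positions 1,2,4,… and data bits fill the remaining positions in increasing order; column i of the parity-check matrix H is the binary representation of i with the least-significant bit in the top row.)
Syndrome s = H · r^T (mod 2), r = 0100111000010000100010100100110:
  s[0] = (1010101010101010101010101010101)·(0100111000010000100010100100110) mod 2 = 0+0+0+0+1+0+1+0+0+0+0+0+0+0+0+0+1+0+0+0+1+0+1+0+0+0+0+0+1+0+0 mod 2 = 0
  s[1] = (0110011001100110011001100110011)·(0100111000010000100010100100110) mod 2 = 0+1+0+0+0+1+1+0+0+0+0+0+0+0+0+0+0+0+0+0+0+0+1+0+0+1+0+0+0+1+0 mod 2 = 0
  s[2] = (0001111000011110000111100001111)·(0100111000010000100010100100110) mod 2 = 0+0+0+0+1+1+1+0+0+0+0+1+0+0+0+0+0+0+0+0+1+0+1+0+0+0+0+0+1+1+0 mod 2 = 0
  s[3] = (0000000111111110000000011111111)·(0100111000010000100010100100110) mod 2 = 0+0+0+0+0+0+0+0+0+0+0+1+0+0+0+0+0+0+0+0+0+0+0+0+0+1+0+0+1+1+0 mod 2 = 0
  s[4] = (0000000000000001111111111111111)·(0100111000010000100010100100110) mod 2 = 0+0+0+0+0+0+0+0+0+0+0+0+0+0+0+0+1+0+0+0+1+0+1+0+0+1+0+0+1+1+0 mod 2 = 0
Syndrome = 00000
s = 0: no error detected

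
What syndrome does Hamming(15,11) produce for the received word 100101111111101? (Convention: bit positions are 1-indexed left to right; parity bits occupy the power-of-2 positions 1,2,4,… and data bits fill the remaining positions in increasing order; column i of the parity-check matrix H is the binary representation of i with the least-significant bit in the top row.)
Syndrome s = H · r^T (mod 2), r = 100101111111101:
  s[0] = (101010101010101)·(100101111111101) mod 2 = 1+0+0+0+0+0+1+0+1+0+1+0+1+0+1 mod 2 = 0
  s[1] = (011001100110011)·(100101111111101) mod 2 = 0+0+0+0+0+1+1+0+0+1+1+0+0+0+1 mod 2 = 1
  s[2] = (000111100001111)·(100101111111101) mod 2 = 0+0+0+1+0+1+1+0+0+0+0+1+1+0+1 mod 2 = 0
  s[3] = (000000011111111)·(100101111111101) mod 2 = 0+0+0+0+0+0+0+1+1+1+1+1+1+0+1 mod 2 = 1
Syndrome = 0101
Non-zero syndrome: error at position 10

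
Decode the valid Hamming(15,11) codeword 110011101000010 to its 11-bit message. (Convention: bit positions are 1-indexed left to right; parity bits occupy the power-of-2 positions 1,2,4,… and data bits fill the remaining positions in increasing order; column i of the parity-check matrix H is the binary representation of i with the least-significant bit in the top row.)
Parity bits occupy power-of-2 positions; data bits are at positions {3,5,6,7,9,10,11,12,13,14,15} (1-indexed).
Extract: c[3]=0 c[5]=1 c[6]=1 c[7]=1 c[9]=1 c[10]=0 c[11]=0 c[12]=0 c[13]=0 c[14]=1 c[15]=0
Data = 01111000010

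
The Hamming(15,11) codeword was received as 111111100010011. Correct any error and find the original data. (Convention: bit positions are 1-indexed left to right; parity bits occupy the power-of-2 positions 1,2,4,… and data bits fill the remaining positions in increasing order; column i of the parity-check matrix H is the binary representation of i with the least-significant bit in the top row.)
Syndrome s = H · r^T (mod 2), r = 111111100010011:
  s[0] = (101010101010101)·(111111100010011) mod 2 = 1+0+1+0+1+0+1+0+0+0+1+0+0+0+1 mod 2 = 0
  s[1] = (011001100110011)·(111111100010011) mod 2 = 0+1+1+0+0+1+1+0+0+0+1+0+0+1+1 mod 2 = 1
  s[2] = (000111100001111)·(111111100010011) mod 2 = 0+0+0+1+1+1+1+0+0+0+0+0+0+1+1 mod 2 = 0
  s[3] = (000000011111111)·(111111100010011) mod 2 = 0+0+0+0+0+0+0+0+0+0+1+0+0+1+1 mod 2 = 1
Syndrome = 0101
Column 10 of H equals this syndrome → error at bit 10 (1-indexed).
Flip bit 10: 111111100010011 → 111111100110011
Extract data bits at positions {3,5,6,7,9,10,11,12,13,14,15}: 11110110011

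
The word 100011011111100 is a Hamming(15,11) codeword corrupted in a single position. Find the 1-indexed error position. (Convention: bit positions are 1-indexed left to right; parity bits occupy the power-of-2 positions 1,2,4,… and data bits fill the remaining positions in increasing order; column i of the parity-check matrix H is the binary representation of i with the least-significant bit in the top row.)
Syndrome s = H · r^T (mod 2), r = 100011011111100:
  s[0] = (101010101010101)·(100011011111100) mod 2 = 1+0+0+0+1+0+0+0+1+0+1+0+1+0+0 mod 2 = 1
  s[1] = (011001100110011)·(100011011111100) mod 2 = 0+0+0+0+0+1+0+0+0+1+1+0+0+0+0 mod 2 = 1
  s[2] = (000111100001111)·(100011011111100) mod 2 = 0+0+0+0+1+1+0+0+0+0+0+1+1+0+0 mod 2 = 0
  s[3] = (000000011111111)·(100011011111100) mod 2 = 0+0+0+0+0+0+0+1+1+1+1+1+1+0+0 mod 2 = 0
Syndrome = 1100
Column i of H is the binary representation of i, so the syndrome is the binary index of the flipped bit.
Read s = 1100 with s[0] as LSB: 1·2^0 + 1·2^1 + 0·2^2 + 0·2^3 = 3.
Error is at bit position 3.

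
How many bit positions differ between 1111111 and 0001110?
XOR = 1110001, count of 1s = 4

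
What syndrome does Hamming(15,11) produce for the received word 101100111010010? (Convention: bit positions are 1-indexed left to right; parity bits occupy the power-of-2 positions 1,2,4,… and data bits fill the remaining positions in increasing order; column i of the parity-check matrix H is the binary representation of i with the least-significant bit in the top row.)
Syndrome s = H · r^T (mod 2), r = 101100111010010:
  s[0] = (101010101010101)·(101100111010010) mod 2 = 1+0+1+0+0+0+1+0+1+0+1+0+0+0+0 mod 2 = 1
  s[1] = (011001100110011)·(101100111010010) mod 2 = 0+0+1+0+0+0+1+0+0+0+1+0+0+1+0 mod 2 = 0
  s[2] = (000111100001111)·(101100111010010) mod 2 = 0+0+0+1+0+0+1+0+0+0+0+0+0+1+0 mod 2 = 1
  s[3] = (000000011111111)·(101100111010010) mod 2 = 0+0+0+0+0+0+0+1+1+0+1+0+0+1+0 mod 2 = 0
Syndrome = 1010
Non-zero syndrome: error at position 5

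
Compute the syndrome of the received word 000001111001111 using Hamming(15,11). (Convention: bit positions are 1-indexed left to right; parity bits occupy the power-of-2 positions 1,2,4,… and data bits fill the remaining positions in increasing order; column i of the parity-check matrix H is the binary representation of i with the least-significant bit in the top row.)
Syndrome s = H · r^T (mod 2), r = 000001111001111:
  s[0] = (101010101010101)·(000001111001111) mod 2 = 0+0+0+0+0+0+1+0+1+0+0+0+1+0+1 mod 2 = 0
  s[1] = (011001100110011)·(000001111001111) mod 2 = 0+0+0+0+0+1+1+0+0+0+0+0+0+1+1 mod 2 = 0
  s[2] = (000111100001111)·(000001111001111) mod 2 = 0+0+0+0+0+1+1+0+0+0+0+1+1+1+1 mod 2 = 0
  s[3] = (000000011111111)·(000001111001111) mod 2 = 0+0+0+0+0+0+0+1+1+0+0+1+1+1+1 mod 2 = 0
Syndrome = 0000
s = 0: no error detected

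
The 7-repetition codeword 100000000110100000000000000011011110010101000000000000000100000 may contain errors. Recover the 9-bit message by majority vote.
Split into 7-bit blocks and majority-vote each:
  block 1 = 1000000: 1 ones, 6 zeros → 0
  block 2 = 0011010: 3 ones, 4 zeros → 0
  block 3 = 0000000: 0 ones, 7 zeros → 0
  block 4 = 0000000: 0 ones, 7 zeros → 0
  block 5 = 1101111: 6 ones, 1 zeros → 1
  block 6 = 0010101: 3 ones, 4 zeros → 0
  block 7 = 0000000: 0 ones, 7 zeros → 0
  block 8 = 0000000: 0 ones, 7 zeros → 0
  block 9 = 0100000: 1 ones, 6 zeros → 0
Decoded = 000010000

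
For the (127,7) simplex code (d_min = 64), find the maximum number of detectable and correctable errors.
Detection only: up to d_min − 1 = 63 errors.
Correction: up to ⌊(d_min − 1)/2⌋ = ⌊63/2⌋ = 31 errors.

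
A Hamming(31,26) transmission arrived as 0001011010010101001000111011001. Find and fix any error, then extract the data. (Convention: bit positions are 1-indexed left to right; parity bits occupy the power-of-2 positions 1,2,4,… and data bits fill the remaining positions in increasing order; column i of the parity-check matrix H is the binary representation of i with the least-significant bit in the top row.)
Syndrome s = H · r^T (mod 2), r = 0001011010010101001000111011001:
  s[0] = (1010101010101010101010101010101)·(0001011010010101001000111011001) mod 2 = 0+0+0+0+0+0+1+0+1+0+0+0+0+0+0+0+0+0+1+0+0+0+1+0+1+0+1+0+0+0+1 mod 2 = 1
  s[1] = (0110011001100110011001100110011)·(0001011010010101001000111011001) mod 2 = 0+0+0+0+0+1+1+0+0+0+0+0+0+1+0+0+0+0+1+0+0+0+1+0+0+0+1+0+0+0+1 mod 2 = 1
  s[2] = (0001111000011110000111100001111)·(0001011010010101001000111011001) mod 2 = 0+0+0+1+0+1+1+0+0+0+0+1+0+1+0+0+0+0+0+0+0+0+1+0+0+0+0+1+0+0+1 mod 2 = 0
  s[3] = (0000000111111110000000011111111)·(0001011010010101001000111011001) mod 2 = 0+0+0+0+0+0+0+0+1+0+0+1+0+1+0+0+0+0+0+0+0+0+0+1+1+0+1+1+0+0+1 mod 2 = 0
  s[4] = (0000000000000001111111111111111)·(0001011010010101001000111011001) mod 2 = 0+0+0+0+0+0+0+0+0+0+0+0+0+0+0+1+0+0+1+0+0+0+1+1+1+0+1+1+0+0+1 mod 2 = 0
Syndrome = 11000
Column 3 of H equals this syndrome → error at bit 3 (1-indexed).
Flip bit 3: 0001011010010101001000111011001 → 0011011010010101001000111011001
Extract data bits at positions {3,5,6,7,9,10,11,12,13,14,15,17,18,19,20,21,22,23,24,25,26,27,28,29,30,31}: 10111001010001000111011001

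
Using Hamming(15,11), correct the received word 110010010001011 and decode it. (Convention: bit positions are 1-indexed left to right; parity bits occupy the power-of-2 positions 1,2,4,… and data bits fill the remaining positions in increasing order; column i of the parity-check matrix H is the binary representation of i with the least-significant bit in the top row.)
Syndrome s = H · r^T (mod 2), r = 110010010001011:
  s[0] = (101010101010101)·(110010010001011) mod 2 = 1+0+0+0+1+0+0+0+0+0+0+0+0+0+1 mod 2 = 1
  s[1] = (011001100110011)·(110010010001011) mod 2 = 0+1+0+0+0+0+0+0+0+0+0+0+0+1+1 mod 2 = 1
  s[2] = (000111100001111)·(110010010001011) mod 2 = 0+0+0+0+1+0+0+0+0+0+0+1+0+1+1 mod 2 = 0
  s[3] = (000000011111111)·(110010010001011) mod 2 = 0+0+0+0+0+0+0+1+0+0+0+1+0+1+1 mod 2 = 0
Syndrome = 1100
Column 3 of H equals this syndrome → error at bit 3 (1-indexed).
Flip bit 3: 110010010001011 → 111010010001011
Extract data bits at positions {3,5,6,7,9,10,11,12,13,14,15}: 11000001011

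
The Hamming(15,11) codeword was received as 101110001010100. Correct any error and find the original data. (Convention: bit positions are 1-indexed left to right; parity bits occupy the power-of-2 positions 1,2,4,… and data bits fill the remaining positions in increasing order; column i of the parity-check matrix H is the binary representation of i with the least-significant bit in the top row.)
Syndrome s = H · r^T (mod 2), r = 101110001010100:
  s[0] = (101010101010101)·(101110001010100) mod 2 = 1+0+1+0+1+0+0+0+1+0+1+0+1+0+0 mod 2 = 0
  s[1] = (011001100110011)·(101110001010100) mod 2 = 0+0+1+0+0+0+0+0+0+0+1+0+0+0+0 mod 2 = 0
  s[2] = (000111100001111)·(101110001010100) mod 2 = 0+0+0+1+1+0+0+0+0+0+0+0+1+0+0 mod 2 = 1
  s[3] = (000000011111111)·(101110001010100) mod 2 = 0+0+0+0+0+0+0+0+1+0+1+0+1+0+0 mod 2 = 1
Syndrome = 0011
Column 12 of H equals this syndrome → error at bit 12 (1-indexed).
Flip bit 12: 101110001010100 → 101110001011100
Extract data bits at positions {3,5,6,7,9,10,11,12,13,14,15}: 11001011100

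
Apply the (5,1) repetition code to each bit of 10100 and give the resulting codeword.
Repeat each bit 5× and concatenate:
1→11111  0→00000  1→11111  0→00000  0→00000
Codeword = 1111100000111110000000000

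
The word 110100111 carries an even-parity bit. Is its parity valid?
Sum of all bits: 1+1+0+1+0+0+1+1+1 = 6; 6 mod 2 = 0. Result is 0 → valid parity.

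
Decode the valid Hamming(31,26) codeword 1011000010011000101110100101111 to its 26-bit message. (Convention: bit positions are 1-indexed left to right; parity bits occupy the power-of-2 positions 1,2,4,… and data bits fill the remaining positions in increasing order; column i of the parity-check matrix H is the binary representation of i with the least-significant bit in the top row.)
Parity bits occupy power-of-2 positions; data bits are at positions {3,5,6,7,9,10,11,12,13,14,15,17,18,19,20,21,22,23,24,25,26,27,28,29,30,31} (1-indexed).
Extract: c[3]=1 c[5]=0 c[6]=0 c[7]=0 c[9]=1 c[10]=0 c[11]=0 c[12]=1 c[13]=1 c[14]=0 c[15]=0 c[17]=1 c[18]=0 c[19]=1 c[20]=1 c[21]=1 c[22]=0 c[23]=1 c[24]=0 c[25]=0 c[26]=1 c[27]=0 c[28]=1 c[29]=1 c[30]=1 c[31]=1
Data = 10001001100101110100101111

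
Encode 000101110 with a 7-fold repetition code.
Repeat each bit 7× and concatenate:
0→0000000  0→0000000  0→0000000  1→1111111  0→0000000  1→1111111  1→1111111  1→1111111  0→0000000
Codeword = 000000000000000000000111111100000001111111111111111111110000000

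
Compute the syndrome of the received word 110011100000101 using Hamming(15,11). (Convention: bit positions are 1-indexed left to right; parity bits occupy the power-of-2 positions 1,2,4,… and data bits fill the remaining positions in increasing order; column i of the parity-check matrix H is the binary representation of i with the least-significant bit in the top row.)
Syndrome s = H · r^T (mod 2), r = 110011100000101:
  s[0] = (101010101010101)·(110011100000101) mod 2 = 1+0+0+0+1+0+1+0+0+0+0+0+1+0+1 mod 2 = 1
  s[1] = (011001100110011)·(110011100000101) mod 2 = 0+1+0+0+0+1+1+0+0+0+0+0+0+0+1 mod 2 = 0
  s[2] = (000111100001111)·(110011100000101) mod 2 = 0+0+0+0+1+1+1+0+0+0+0+0+1+0+1 mod 2 = 1
  s[3] = (000000011111111)·(110011100000101) mod 2 = 0+0+0+0+0+0+0+0+0+0+0+0+1+0+1 mod 2 = 0
Syndrome = 1010
Non-zero syndrome: error at position 5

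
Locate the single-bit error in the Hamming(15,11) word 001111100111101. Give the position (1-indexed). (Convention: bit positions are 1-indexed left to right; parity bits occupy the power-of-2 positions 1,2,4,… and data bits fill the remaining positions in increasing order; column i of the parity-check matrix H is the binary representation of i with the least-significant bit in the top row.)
Syndrome s = H · r^T (mod 2), r = 001111100111101:
  s[0] = (101010101010101)·(001111100111101) mod 2 = 0+0+1+0+1+0+1+0+0+0+1+0+1+0+1 mod 2 = 0
  s[1] = (011001100110011)·(001111100111101) mod 2 = 0+0+1+0+0+1+1+0+0+1+1+0+0+0+1 mod 2 = 0
  s[2] = (000111100001111)·(001111100111101) mod 2 = 0+0+0+1+1+1+1+0+0+0+0+1+1+0+1 mod 2 = 1
  s[3] = (000000011111111)·(001111100111101) mod 2 = 0+0+0+0+0+0+0+0+0+1+1+1+1+0+1 mod 2 = 1
Syndrome = 0011
Column i of H is the binary representation of i, so the syndrome is the binary index of the flipped bit.
Read s = 0011 with s[0] as LSB: 0·2^0 + 0·2^1 + 1·2^2 + 1·2^3 = 12.
Error is at bit position 12.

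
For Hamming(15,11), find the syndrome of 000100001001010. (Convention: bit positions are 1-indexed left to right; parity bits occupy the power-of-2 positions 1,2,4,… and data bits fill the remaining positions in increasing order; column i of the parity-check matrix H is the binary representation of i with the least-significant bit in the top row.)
Syndrome s = H · r^T (mod 2), r = 000100001001010:
  s[0] = (101010101010101)·(000100001001010) mod 2 = 0+0+0+0+0+0+0+0+1+0+0+0+0+0+0 mod 2 = 1
  s[1] = (011001100110011)·(000100001001010) mod 2 = 0+0+0+0+0+0+0+0+0+0+0+0+0+1+0 mod 2 = 1
  s[2] = (000111100001111)·(000100001001010) mod 2 = 0+0+0+1+0+0+0+0+0+0+0+1+0+1+0 mod 2 = 1
  s[3] = (000000011111111)·(000100001001010) mod 2 = 0+0+0+0+0+0+0+0+1+0+0+1+0+1+0 mod 2 = 1
Syndrome = 1111
Non-zero syndrome: error at position 15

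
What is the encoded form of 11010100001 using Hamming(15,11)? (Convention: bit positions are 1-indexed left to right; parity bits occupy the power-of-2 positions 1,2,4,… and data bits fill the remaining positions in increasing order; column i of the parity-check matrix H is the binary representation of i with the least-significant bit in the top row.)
Codeword c = d · G (mod 2), d = 11010100001:
  c[0] = d·G[:,0] = (11010100001)·(11011010101) mod 2 = 1+1+0+1+0+0+0+0+0+0+1 mod 2 = 0
  c[1] = d·G[:,1] = (11010100001)·(10110110011) mod 2 = 1+0+0+1+0+1+0+0+0+0+1 mod 2 = 0
  c[2] = d·G[:,2] = (11010100001)·(10000000000) mod 2 = 1+0+0+0+0+0+0+0+0+0+0 mod 2 = 1
  c[3] = d·G[:,3] = (11010100001)·(01110001111) mod 2 = 0+1+0+1+0+0+0+0+0+0+1 mod 2 = 1
  c[4] = d·G[:,4] = (11010100001)·(01000000000) mod 2 = 0+1+0+0+0+0+0+0+0+0+0 mod 2 = 1
  c[5] = d·G[:,5] = (11010100001)·(00100000000) mod 2 = 0+0+0+0+0+0+0+0+0+0+0 mod 2 = 0
  c[6] = d·G[:,6] = (11010100001)·(00010000000) mod 2 = 0+0+0+1+0+0+0+0+0+0+0 mod 2 = 1
  c[7] = d·G[:,7] = (11010100001)·(00001111111) mod 2 = 0+0+0+0+0+1+0+0+0+0+1 mod 2 = 0
  c[8] = d·G[:,8] = (11010100001)·(00001000000) mod 2 = 0+0+0+0+0+0+0+0+0+0+0 mod 2 = 0
  c[9] = d·G[:,9] = (11010100001)·(00000100000) mod 2 = 0+0+0+0+0+1+0+0+0+0+0 mod 2 = 1
  c[10] = d·G[:,10] = (11010100001)·(00000010000) mod 2 = 0+0+0+0+0+0+0+0+0+0+0 mod 2 = 0
  c[11] = d·G[:,11] = (11010100001)·(00000001000) mod 2 = 0+0+0+0+0+0+0+0+0+0+0 mod 2 = 0
  c[12] = d·G[:,12] = (11010100001)·(00000000100) mod 2 = 0+0+0+0+0+0+0+0+0+0+0 mod 2 = 0
  c[13] = d·G[:,13] = (11010100001)·(00000000010) mod 2 = 0+0+0+0+0+0+0+0+0+0+0 mod 2 = 0
  c[14] = d·G[:,14] = (11010100001)·(00000000001) mod 2 = 0+0+0+0+0+0+0+0+0+0+1 mod 2 = 1
Codeword = 001110100100001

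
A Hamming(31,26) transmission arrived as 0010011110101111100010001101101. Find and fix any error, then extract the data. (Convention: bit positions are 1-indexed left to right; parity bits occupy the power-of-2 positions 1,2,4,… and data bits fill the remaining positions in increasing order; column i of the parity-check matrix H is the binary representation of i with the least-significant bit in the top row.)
Syndrome s = H · r^T (mod 2), r = 0010011110101111100010001101101:
  s[0] = (1010101010101010101010101010101)·(0010011110101111100010001101101) mod 2 = 0+0+1+0+0+0+1+0+1+0+1+0+1+0+1+0+1+0+0+0+1+0+0+0+1+0+0+0+1+0+1 mod 2 = 1
  s[1] = (0110011001100110011001100110011)·(0010011110101111100010001101101) mod 2 = 0+0+1+0+0+1+1+0+0+0+1+0+0+1+1+0+0+0+0+0+0+0+0+0+0+1+0+0+0+0+1 mod 2 = 0
  s[2] = (0001111000011110000111100001111)·(0010011110101111100010001101101) mod 2 = 0+0+0+0+0+1+1+0+0+0+0+0+1+1+1+0+0+0+0+0+1+0+0+0+0+0+0+1+1+0+1 mod 2 = 1
  s[3] = (0000000111111110000000011111111)·(0010011110101111100010001101101) mod 2 = 0+0+0+0+0+0+0+1+1+0+1+0+1+1+1+0+0+0+0+0+0+0+0+0+1+1+0+1+1+0+1 mod 2 = 1
  s[4] = (0000000000000001111111111111111)·(0010011110101111100010001101101) mod 2 = 0+0+0+0+0+0+0+0+0+0+0+0+0+0+0+1+1+0+0+0+1+0+0+0+1+1+0+1+1+0+1 mod 2 = 0
Syndrome = 10110
Column 13 of H equals this syndrome → error at bit 13 (1-indexed).
Flip bit 13: 0010011110101111100010001101101 → 0010011110100111100010001101101
Extract data bits at positions {3,5,6,7,9,10,11,12,13,14,15,17,18,19,20,21,22,23,24,25,26,27,28,29,30,31}: 10111010011100010001101101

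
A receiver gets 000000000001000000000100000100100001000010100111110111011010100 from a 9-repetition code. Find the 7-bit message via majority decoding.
Split into 9-bit blocks and majority-vote each:
  block 1 = 000000000: 0 ones, 9 zeros → 0
  block 2 = 001000000: 1 ones, 8 zeros → 0
  block 3 = 000100000: 1 ones, 8 zeros → 0
  block 4 = 100100001: 3 ones, 6 zeros → 0
  block 5 = 000010100: 2 ones, 7 zeros → 0
  block 6 = 111110111: 8 ones, 1 zeros → 1
  block 7 = 011010100: 4 ones, 5 zeros → 0
Decoded = 0000010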